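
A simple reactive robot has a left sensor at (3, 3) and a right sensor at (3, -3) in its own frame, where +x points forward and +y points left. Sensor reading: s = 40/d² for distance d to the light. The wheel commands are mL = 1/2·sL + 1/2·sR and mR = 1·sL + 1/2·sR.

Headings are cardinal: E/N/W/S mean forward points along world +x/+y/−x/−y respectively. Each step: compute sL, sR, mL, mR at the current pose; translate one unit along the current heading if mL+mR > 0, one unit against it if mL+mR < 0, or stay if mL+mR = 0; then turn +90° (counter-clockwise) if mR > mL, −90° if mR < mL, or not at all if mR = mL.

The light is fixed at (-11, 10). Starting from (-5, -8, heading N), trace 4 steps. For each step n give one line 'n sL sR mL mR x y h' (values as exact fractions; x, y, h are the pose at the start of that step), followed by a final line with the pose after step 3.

n=0: pose=(-5,-8,N); sL=20/117, sR=20/153; mL=100/663, mR=470/1989; mL+mR=770/1989 → advance +1; mR−mL=10/117 → turn +1·90°
n=1: pose=(-5,-7,W); sL=40/409, sR=8/41; mL=2456/16769, mR=3276/16769; mL+mR=5732/16769 → advance +1; mR−mL=20/409 → turn +1·90°
n=2: pose=(-6,-7,S); sL=5/58, sR=10/101; mL=1085/11716, mR=795/5858; mL+mR=2675/11716 → advance +1; mR−mL=5/116 → turn +1·90°
n=3: pose=(-6,-8,E); sL=40/289, sR=8/101; mL=3176/29189, mR=5196/29189; mL+mR=8372/29189 → advance +1; mR−mL=20/289 → turn +1·90°

0 20/117 20/153 100/663 470/1989 -5 -8 N
1 40/409 8/41 2456/16769 3276/16769 -5 -7 W
2 5/58 10/101 1085/11716 795/5858 -6 -7 S
3 40/289 8/101 3176/29189 5196/29189 -6 -8 E
final -5 -8 N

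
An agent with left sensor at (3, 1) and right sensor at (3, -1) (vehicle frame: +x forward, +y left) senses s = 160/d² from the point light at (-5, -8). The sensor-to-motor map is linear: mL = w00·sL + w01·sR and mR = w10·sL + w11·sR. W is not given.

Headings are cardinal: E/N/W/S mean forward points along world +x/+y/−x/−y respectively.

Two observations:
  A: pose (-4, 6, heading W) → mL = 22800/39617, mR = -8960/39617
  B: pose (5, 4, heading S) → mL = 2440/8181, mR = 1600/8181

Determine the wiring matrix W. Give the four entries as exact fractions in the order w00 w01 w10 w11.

1 -1/2 -1 1

obs A: pose=(-4,6,W) → sL=160/173, sR=160/229, mL=22800/39617, mR=-8960/39617
obs B: pose=(5,4,S) → sL=80/101, sR=80/81, mL=2440/8181, mR=1600/8181
sensor matrix S = [[160/173, 160/229], [80/101, 80/81]]; det S = 116684800/324106677
solve [mL_A; mL_B] = S·[w00; w01] and [mR_A; mR_B] = S·[w10; w11]:
  w00 = 1, w01 = -1/2, w10 = -1, w11 = 1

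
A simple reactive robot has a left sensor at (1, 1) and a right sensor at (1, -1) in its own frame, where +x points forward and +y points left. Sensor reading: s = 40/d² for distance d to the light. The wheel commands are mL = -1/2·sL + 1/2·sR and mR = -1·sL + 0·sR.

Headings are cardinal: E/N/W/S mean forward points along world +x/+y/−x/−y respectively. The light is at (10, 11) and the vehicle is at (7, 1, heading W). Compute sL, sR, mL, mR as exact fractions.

40/137 40/97 800/13289 -40/137

left sensor world pos  = (6, 0); dL² = 137
right sensor world pos = (6, 2); dR² = 97
sL = 40/137 = 40/137
sR = 40/97 = 40/97
mL = -1/2·sL + 1/2·sR = 800/13289
mR = -1·sL + 0·sR = -40/137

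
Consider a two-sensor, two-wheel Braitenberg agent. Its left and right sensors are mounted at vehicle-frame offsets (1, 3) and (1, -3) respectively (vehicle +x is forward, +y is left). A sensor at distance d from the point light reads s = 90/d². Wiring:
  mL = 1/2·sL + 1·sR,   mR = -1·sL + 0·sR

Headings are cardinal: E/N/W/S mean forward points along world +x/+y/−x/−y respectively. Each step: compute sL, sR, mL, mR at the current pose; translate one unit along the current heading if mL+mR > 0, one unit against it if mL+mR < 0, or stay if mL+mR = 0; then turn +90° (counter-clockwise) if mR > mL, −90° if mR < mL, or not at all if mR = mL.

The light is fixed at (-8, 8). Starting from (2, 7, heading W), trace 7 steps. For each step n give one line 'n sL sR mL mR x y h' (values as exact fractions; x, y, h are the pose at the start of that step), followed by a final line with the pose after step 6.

n=0: pose=(2,7,W); sL=90/97, sR=18/17; mL=2511/1649, mR=-90/97; mL+mR=981/1649 → advance +1; mR−mL=-4041/1649 → turn -1·90°
n=1: pose=(1,7,N); sL=5/2, sR=5/8; mL=15/8, mR=-5/2; mL+mR=-5/8 → advance -1; mR−mL=-35/8 → turn -1·90°
n=2: pose=(1,6,E); sL=90/101, sR=18/25; mL=2943/2525, mR=-90/101; mL+mR=693/2525 → advance +1; mR−mL=-5193/2525 → turn -1·90°
n=3: pose=(2,6,S); sL=45/89, sR=45/29; mL=9315/5162, mR=-45/89; mL+mR=6705/5162 → advance +1; mR−mL=-11925/5162 → turn -1·90°
n=4: pose=(2,5,W); sL=10/13, sR=10/9; mL=175/117, mR=-10/13; mL+mR=85/117 → advance +1; mR−mL=-265/117 → turn -1·90°
n=5: pose=(1,5,N); sL=9/4, sR=45/74; mL=513/296, mR=-9/4; mL+mR=-153/296 → advance -1; mR−mL=-1179/296 → turn -1·90°
n=6: pose=(1,4,E); sL=90/101, sR=90/149; mL=15795/15049, mR=-90/101; mL+mR=2385/15049 → advance +1; mR−mL=-29205/15049 → turn -1·90°

0 90/97 18/17 2511/1649 -90/97 2 7 W
1 5/2 5/8 15/8 -5/2 1 7 N
2 90/101 18/25 2943/2525 -90/101 1 6 E
3 45/89 45/29 9315/5162 -45/89 2 6 S
4 10/13 10/9 175/117 -10/13 2 5 W
5 9/4 45/74 513/296 -9/4 1 5 N
6 90/101 90/149 15795/15049 -90/101 1 4 E
final 2 4 S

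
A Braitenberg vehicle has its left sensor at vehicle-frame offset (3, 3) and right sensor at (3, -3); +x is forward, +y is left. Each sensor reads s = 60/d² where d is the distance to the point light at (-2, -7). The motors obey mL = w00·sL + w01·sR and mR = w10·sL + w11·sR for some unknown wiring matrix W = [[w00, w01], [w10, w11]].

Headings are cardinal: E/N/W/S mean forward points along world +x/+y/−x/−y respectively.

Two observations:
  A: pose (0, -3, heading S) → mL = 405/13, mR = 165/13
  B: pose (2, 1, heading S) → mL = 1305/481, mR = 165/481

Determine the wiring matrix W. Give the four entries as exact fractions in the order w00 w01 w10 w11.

1/2 1 -1 1/2

obs A: pose=(0,-3,S) → sL=30/13, sR=30, mL=405/13, mR=165/13
obs B: pose=(2,1,S) → sL=30/37, sR=30/13, mL=1305/481, mR=165/481
sensor matrix S = [[30/13, 30], [30/37, 30/13]]; det S = -118800/6253
solve [mL_A; mL_B] = S·[w00; w01] and [mR_A; mR_B] = S·[w10; w11]:
  w00 = 1/2, w01 = 1, w10 = -1, w11 = 1/2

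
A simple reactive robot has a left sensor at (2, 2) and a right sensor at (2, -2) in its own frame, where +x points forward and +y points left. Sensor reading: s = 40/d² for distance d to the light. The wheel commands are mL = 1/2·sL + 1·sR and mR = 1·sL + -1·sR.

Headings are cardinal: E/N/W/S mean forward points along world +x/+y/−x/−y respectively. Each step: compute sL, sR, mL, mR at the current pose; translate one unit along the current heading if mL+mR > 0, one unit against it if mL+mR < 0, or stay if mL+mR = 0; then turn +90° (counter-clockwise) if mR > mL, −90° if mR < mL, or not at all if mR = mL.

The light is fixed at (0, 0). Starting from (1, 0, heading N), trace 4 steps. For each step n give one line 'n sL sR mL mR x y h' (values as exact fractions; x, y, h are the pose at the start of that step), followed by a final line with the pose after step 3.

0 8 40/13 92/13 64/13 1 0 N
1 20/9 4 46/9 -16/9 1 1 E
2 40/17 40 700/17 -640/17 2 1 S
3 10 10 15 0 2 0 W
final 1 0 N

n=0: pose=(1,0,N); sL=8, sR=40/13; mL=92/13, mR=64/13; mL+mR=12 → advance +1; mR−mL=-28/13 → turn -1·90°
n=1: pose=(1,1,E); sL=20/9, sR=4; mL=46/9, mR=-16/9; mL+mR=10/3 → advance +1; mR−mL=-62/9 → turn -1·90°
n=2: pose=(2,1,S); sL=40/17, sR=40; mL=700/17, mR=-640/17; mL+mR=60/17 → advance +1; mR−mL=-1340/17 → turn -1·90°
n=3: pose=(2,0,W); sL=10, sR=10; mL=15, mR=0; mL+mR=15 → advance +1; mR−mL=-15 → turn -1·90°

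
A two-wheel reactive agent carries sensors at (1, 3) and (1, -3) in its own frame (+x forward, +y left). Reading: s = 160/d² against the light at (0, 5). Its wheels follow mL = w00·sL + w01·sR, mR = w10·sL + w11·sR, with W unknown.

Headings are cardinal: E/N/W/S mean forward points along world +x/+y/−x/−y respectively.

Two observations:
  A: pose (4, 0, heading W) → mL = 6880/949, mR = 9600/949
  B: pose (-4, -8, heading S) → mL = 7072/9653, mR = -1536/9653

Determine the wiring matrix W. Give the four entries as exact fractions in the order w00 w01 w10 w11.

obs A: pose=(4,0,W) → sL=160/73, sR=160/13, mL=6880/949, mR=9600/949
obs B: pose=(-4,-8,S) → sL=160/197, sR=32/49, mL=7072/9653, mR=-1536/9653
sensor matrix S = [[160/73, 160/13], [160/197, 32/49]]; det S = -78458880/9160697
solve [mL_A; mL_B] = S·[w00; w01] and [mR_A; mR_B] = S·[w10; w11]:
  w00 = 1/2, w01 = 1/2, w10 = -1, w11 = 1

1/2 1/2 -1 1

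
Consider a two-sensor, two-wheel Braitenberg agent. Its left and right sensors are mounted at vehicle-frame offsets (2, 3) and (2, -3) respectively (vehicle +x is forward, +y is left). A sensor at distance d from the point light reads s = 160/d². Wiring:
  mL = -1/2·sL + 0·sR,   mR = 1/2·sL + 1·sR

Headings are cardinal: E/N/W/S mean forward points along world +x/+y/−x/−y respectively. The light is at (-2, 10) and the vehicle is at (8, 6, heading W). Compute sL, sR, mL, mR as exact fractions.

160/113 32/13 -80/113 4656/1469

left sensor world pos  = (6, 3); dL² = 113
right sensor world pos = (6, 9); dR² = 65
sL = 160/113 = 160/113
sR = 160/65 = 32/13
mL = -1/2·sL + 0·sR = -80/113
mR = 1/2·sL + 1·sR = 4656/1469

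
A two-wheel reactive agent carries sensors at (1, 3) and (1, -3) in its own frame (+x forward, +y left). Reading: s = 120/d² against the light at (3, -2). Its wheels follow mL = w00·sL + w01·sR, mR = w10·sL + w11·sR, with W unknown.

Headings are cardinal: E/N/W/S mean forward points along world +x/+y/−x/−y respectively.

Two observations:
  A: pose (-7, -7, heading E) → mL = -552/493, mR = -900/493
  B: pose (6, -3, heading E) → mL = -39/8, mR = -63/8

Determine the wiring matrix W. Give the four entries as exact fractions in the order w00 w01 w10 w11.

-1/2 -1/2 -1 -1/2

obs A: pose=(-7,-7,E) → sL=24/17, sR=24/29, mL=-552/493, mR=-900/493
obs B: pose=(6,-3,E) → sL=6, sR=15/4, mL=-39/8, mR=-63/8
sensor matrix S = [[24/17, 24/29], [6, 15/4]]; det S = 162/493
solve [mL_A; mL_B] = S·[w00; w01] and [mR_A; mR_B] = S·[w10; w11]:
  w00 = -1/2, w01 = -1/2, w10 = -1, w11 = -1/2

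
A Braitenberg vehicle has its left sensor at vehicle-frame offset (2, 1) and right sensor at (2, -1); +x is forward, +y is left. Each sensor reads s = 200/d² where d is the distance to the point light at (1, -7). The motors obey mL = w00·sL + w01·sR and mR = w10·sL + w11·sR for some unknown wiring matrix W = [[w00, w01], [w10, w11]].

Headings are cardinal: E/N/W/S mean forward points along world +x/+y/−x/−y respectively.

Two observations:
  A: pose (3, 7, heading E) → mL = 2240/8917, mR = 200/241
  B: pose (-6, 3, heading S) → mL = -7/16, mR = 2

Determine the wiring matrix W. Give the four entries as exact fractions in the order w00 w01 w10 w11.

-1 1 1 0

obs A: pose=(3,7,E) → sL=200/241, sR=40/37, mL=2240/8917, mR=200/241
obs B: pose=(-6,3,S) → sL=2, sR=25/16, mL=-7/16, mR=2
sensor matrix S = [[200/241, 40/37], [2, 25/16]]; det S = -15435/17834
solve [mL_A; mL_B] = S·[w00; w01] and [mR_A; mR_B] = S·[w10; w11]:
  w00 = -1, w01 = 1, w10 = 1, w11 = 0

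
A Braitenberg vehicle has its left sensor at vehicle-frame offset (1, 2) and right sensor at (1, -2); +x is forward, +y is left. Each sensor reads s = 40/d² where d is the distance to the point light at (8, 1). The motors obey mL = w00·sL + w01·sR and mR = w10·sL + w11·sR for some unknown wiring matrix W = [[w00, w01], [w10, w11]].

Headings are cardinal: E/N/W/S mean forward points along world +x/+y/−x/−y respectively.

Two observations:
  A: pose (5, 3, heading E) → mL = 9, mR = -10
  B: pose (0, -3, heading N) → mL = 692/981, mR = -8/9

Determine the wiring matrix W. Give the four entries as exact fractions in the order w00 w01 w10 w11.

-1/2 1 0 -1

obs A: pose=(5,3,E) → sL=2, sR=10, mL=9, mR=-10
obs B: pose=(0,-3,N) → sL=40/109, sR=8/9, mL=692/981, mR=-8/9
sensor matrix S = [[2, 10], [40/109, 8/9]]; det S = -1856/981
solve [mL_A; mL_B] = S·[w00; w01] and [mR_A; mR_B] = S·[w10; w11]:
  w00 = -1/2, w01 = 1, w10 = 0, w11 = -1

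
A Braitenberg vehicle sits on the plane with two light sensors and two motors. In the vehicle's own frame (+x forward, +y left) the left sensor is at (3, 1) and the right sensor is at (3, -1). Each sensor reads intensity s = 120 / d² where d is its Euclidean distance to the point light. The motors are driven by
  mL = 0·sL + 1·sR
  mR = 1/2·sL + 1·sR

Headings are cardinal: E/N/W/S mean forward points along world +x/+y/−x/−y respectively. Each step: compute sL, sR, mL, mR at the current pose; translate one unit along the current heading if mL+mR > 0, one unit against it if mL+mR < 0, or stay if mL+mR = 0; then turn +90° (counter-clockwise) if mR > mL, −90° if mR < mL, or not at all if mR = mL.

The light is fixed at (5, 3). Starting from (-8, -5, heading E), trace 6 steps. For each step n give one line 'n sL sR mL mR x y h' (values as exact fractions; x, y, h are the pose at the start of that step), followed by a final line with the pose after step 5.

0 120/149 120/181 120/181 28740/26969 -8 -5 E
1 60/97 60/73 60/73 8010/7081 -7 -5 N
2 120/289 40/87 40/87 16780/25143 -7 -4 W
3 30/61 15/37 15/37 1470/2257 -8 -4 S
4 120/149 120/181 120/181 28740/26969 -8 -5 E
5 60/97 60/73 60/73 8010/7081 -7 -5 N
final -7 -4 W

n=0: pose=(-8,-5,E); sL=120/149, sR=120/181; mL=120/181, mR=28740/26969; mL+mR=46620/26969 → advance +1; mR−mL=60/149 → turn +1·90°
n=1: pose=(-7,-5,N); sL=60/97, sR=60/73; mL=60/73, mR=8010/7081; mL+mR=13830/7081 → advance +1; mR−mL=30/97 → turn +1·90°
n=2: pose=(-7,-4,W); sL=120/289, sR=40/87; mL=40/87, mR=16780/25143; mL+mR=28340/25143 → advance +1; mR−mL=60/289 → turn +1·90°
n=3: pose=(-8,-4,S); sL=30/61, sR=15/37; mL=15/37, mR=1470/2257; mL+mR=2385/2257 → advance +1; mR−mL=15/61 → turn +1·90°
n=4: pose=(-8,-5,E); sL=120/149, sR=120/181; mL=120/181, mR=28740/26969; mL+mR=46620/26969 → advance +1; mR−mL=60/149 → turn +1·90°
n=5: pose=(-7,-5,N); sL=60/97, sR=60/73; mL=60/73, mR=8010/7081; mL+mR=13830/7081 → advance +1; mR−mL=30/97 → turn +1·90°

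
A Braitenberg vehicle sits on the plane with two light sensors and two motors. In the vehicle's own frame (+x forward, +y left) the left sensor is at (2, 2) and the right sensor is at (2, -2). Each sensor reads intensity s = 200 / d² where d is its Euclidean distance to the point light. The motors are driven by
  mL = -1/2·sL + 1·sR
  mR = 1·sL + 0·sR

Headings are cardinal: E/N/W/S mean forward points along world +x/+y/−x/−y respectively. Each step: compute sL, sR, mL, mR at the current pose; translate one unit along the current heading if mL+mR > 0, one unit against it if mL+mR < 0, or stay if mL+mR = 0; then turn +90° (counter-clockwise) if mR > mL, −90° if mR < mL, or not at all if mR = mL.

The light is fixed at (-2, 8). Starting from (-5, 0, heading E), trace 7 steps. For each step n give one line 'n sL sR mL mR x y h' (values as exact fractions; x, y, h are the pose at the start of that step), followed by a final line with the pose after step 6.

0 200/37 200/101 -2700/3737 200/37 -5 0 E
1 50/13 50/9 425/117 50/13 -4 0 N
2 200/97 200/41 15300/3977 200/97 -4 1 W
3 4 100/13 74/13 4 -5 1 N
4 200/17 40/13 -620/221 200/17 -5 2 E
5 25/4 25/2 75/8 25/4 -4 2 N
6 200/9 200/49 -3100/441 200/9 -4 3 E
final -3 3 N

n=0: pose=(-5,0,E); sL=200/37, sR=200/101; mL=-2700/3737, mR=200/37; mL+mR=17500/3737 → advance +1; mR−mL=22900/3737 → turn +1·90°
n=1: pose=(-4,0,N); sL=50/13, sR=50/9; mL=425/117, mR=50/13; mL+mR=875/117 → advance +1; mR−mL=25/117 → turn +1·90°
n=2: pose=(-4,1,W); sL=200/97, sR=200/41; mL=15300/3977, mR=200/97; mL+mR=23500/3977 → advance +1; mR−mL=-7100/3977 → turn -1·90°
n=3: pose=(-5,1,N); sL=4, sR=100/13; mL=74/13, mR=4; mL+mR=126/13 → advance +1; mR−mL=-22/13 → turn -1·90°
n=4: pose=(-5,2,E); sL=200/17, sR=40/13; mL=-620/221, mR=200/17; mL+mR=1980/221 → advance +1; mR−mL=3220/221 → turn +1·90°
n=5: pose=(-4,2,N); sL=25/4, sR=25/2; mL=75/8, mR=25/4; mL+mR=125/8 → advance +1; mR−mL=-25/8 → turn -1·90°
n=6: pose=(-4,3,E); sL=200/9, sR=200/49; mL=-3100/441, mR=200/9; mL+mR=6700/441 → advance +1; mR−mL=4300/147 → turn +1·90°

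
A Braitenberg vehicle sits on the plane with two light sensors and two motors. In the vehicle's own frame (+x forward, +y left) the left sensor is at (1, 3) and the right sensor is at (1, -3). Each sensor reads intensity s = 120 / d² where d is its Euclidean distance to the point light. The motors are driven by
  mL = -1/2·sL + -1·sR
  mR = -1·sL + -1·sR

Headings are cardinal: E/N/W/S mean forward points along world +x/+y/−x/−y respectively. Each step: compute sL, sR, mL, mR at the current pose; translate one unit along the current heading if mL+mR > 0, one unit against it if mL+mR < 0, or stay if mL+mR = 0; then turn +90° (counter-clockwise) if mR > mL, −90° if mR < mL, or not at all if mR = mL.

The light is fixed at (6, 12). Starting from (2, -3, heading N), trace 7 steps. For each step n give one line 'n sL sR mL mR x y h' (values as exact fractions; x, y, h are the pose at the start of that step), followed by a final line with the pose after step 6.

n=0: pose=(2,-3,N); sL=24/49, sR=120/197; mL=-8244/9653, mR=-10608/9653; mL+mR=-18852/9653 → advance -1; mR−mL=-12/49 → turn -1·90°
n=1: pose=(2,-4,E); sL=60/89, sR=12/37; mL=-2178/3293, mR=-3288/3293; mL+mR=-5466/3293 → advance -1; mR−mL=-30/89 → turn -1·90°
n=2: pose=(1,-4,S); sL=120/293, sR=120/353; mL=-56340/103429, mR=-77520/103429; mL+mR=-133860/103429 → advance -1; mR−mL=-60/293 → turn -1·90°
n=3: pose=(1,-3,W); sL=1/3, sR=2/3; mL=-5/6, mR=-1; mL+mR=-11/6 → advance -1; mR−mL=-1/6 → turn -1·90°
n=4: pose=(2,-3,N); sL=24/49, sR=120/197; mL=-8244/9653, mR=-10608/9653; mL+mR=-18852/9653 → advance -1; mR−mL=-12/49 → turn -1·90°
n=5: pose=(2,-4,E); sL=60/89, sR=12/37; mL=-2178/3293, mR=-3288/3293; mL+mR=-5466/3293 → advance -1; mR−mL=-30/89 → turn -1·90°
n=6: pose=(1,-4,S); sL=120/293, sR=120/353; mL=-56340/103429, mR=-77520/103429; mL+mR=-133860/103429 → advance -1; mR−mL=-60/293 → turn -1·90°

0 24/49 120/197 -8244/9653 -10608/9653 2 -3 N
1 60/89 12/37 -2178/3293 -3288/3293 2 -4 E
2 120/293 120/353 -56340/103429 -77520/103429 1 -4 S
3 1/3 2/3 -5/6 -1 1 -3 W
4 24/49 120/197 -8244/9653 -10608/9653 2 -3 N
5 60/89 12/37 -2178/3293 -3288/3293 2 -4 E
6 120/293 120/353 -56340/103429 -77520/103429 1 -4 S
final 1 -3 W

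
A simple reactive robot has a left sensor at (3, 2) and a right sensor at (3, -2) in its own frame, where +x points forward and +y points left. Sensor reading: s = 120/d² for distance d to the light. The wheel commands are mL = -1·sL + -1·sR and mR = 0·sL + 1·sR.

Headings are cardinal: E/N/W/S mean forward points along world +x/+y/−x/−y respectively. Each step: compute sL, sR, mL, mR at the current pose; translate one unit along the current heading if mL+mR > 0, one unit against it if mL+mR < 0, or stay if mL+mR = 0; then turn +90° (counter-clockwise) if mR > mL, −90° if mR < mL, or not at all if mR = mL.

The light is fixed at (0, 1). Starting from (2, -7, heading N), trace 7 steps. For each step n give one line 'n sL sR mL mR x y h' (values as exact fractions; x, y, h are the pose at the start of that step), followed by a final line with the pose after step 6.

n=0: pose=(2,-7,N); sL=24/5, sR=120/41; mL=-1584/205, mR=120/41; mL+mR=-24/5 → advance -1; mR−mL=2184/205 → turn +1·90°
n=1: pose=(2,-8,W); sL=60/61, sR=12/5; mL=-1032/305, mR=12/5; mL+mR=-60/61 → advance -1; mR−mL=1764/305 → turn +1·90°
n=2: pose=(3,-8,S); sL=120/169, sR=24/29; mL=-7536/4901, mR=24/29; mL+mR=-120/169 → advance -1; mR−mL=11592/4901 → turn +1·90°
n=3: pose=(3,-7,E); sL=5/3, sR=15/17; mL=-130/51, mR=15/17; mL+mR=-5/3 → advance -1; mR−mL=175/51 → turn +1·90°
n=4: pose=(2,-7,N); sL=24/5, sR=120/41; mL=-1584/205, mR=120/41; mL+mR=-24/5 → advance -1; mR−mL=2184/205 → turn +1·90°
n=5: pose=(2,-8,W); sL=60/61, sR=12/5; mL=-1032/305, mR=12/5; mL+mR=-60/61 → advance -1; mR−mL=1764/305 → turn +1·90°
n=6: pose=(3,-8,S); sL=120/169, sR=24/29; mL=-7536/4901, mR=24/29; mL+mR=-120/169 → advance -1; mR−mL=11592/4901 → turn +1·90°

0 24/5 120/41 -1584/205 120/41 2 -7 N
1 60/61 12/5 -1032/305 12/5 2 -8 W
2 120/169 24/29 -7536/4901 24/29 3 -8 S
3 5/3 15/17 -130/51 15/17 3 -7 E
4 24/5 120/41 -1584/205 120/41 2 -7 N
5 60/61 12/5 -1032/305 12/5 2 -8 W
6 120/169 24/29 -7536/4901 24/29 3 -8 S
final 3 -7 E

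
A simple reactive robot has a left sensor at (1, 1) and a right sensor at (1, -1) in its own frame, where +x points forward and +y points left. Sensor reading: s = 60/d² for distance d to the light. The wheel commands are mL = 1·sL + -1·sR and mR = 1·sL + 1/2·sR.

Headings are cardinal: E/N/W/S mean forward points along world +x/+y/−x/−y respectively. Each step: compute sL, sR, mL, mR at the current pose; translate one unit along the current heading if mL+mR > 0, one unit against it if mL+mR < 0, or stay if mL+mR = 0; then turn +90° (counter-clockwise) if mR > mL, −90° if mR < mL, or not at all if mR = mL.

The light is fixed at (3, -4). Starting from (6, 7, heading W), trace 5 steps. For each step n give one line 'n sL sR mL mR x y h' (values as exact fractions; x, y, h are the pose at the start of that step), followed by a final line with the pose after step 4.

n=0: pose=(6,7,W); sL=15/26, sR=15/37; mL=165/962, mR=375/481; mL+mR=915/962 → advance +1; mR−mL=45/74 → turn +1·90°
n=1: pose=(5,7,S); sL=60/109, sR=60/101; mL=-480/11009, mR=9330/11009; mL+mR=8850/11009 → advance +1; mR−mL=90/101 → turn +1·90°
n=2: pose=(5,6,E); sL=6/13, sR=2/3; mL=-8/39, mR=31/39; mL+mR=23/39 → advance +1; mR−mL=1 → turn +1·90°
n=3: pose=(6,6,N); sL=12/25, sR=60/137; mL=144/3425, mR=2394/3425; mL+mR=2538/3425 → advance +1; mR−mL=90/137 → turn +1·90°
n=4: pose=(6,7,W); sL=15/26, sR=15/37; mL=165/962, mR=375/481; mL+mR=915/962 → advance +1; mR−mL=45/74 → turn +1·90°

0 15/26 15/37 165/962 375/481 6 7 W
1 60/109 60/101 -480/11009 9330/11009 5 7 S
2 6/13 2/3 -8/39 31/39 5 6 E
3 12/25 60/137 144/3425 2394/3425 6 6 N
4 15/26 15/37 165/962 375/481 6 7 W
final 5 7 S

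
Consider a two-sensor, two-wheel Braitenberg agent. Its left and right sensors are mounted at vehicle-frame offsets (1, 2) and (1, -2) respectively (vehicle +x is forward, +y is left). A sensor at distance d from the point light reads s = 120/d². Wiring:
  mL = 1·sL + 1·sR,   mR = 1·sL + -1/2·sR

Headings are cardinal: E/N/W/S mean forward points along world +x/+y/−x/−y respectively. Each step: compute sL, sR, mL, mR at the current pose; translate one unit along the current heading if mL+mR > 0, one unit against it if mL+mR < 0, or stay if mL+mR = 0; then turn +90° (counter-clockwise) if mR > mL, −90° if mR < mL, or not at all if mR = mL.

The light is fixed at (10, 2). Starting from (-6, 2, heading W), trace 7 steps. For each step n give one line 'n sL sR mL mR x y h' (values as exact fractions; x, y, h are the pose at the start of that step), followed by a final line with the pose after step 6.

n=0: pose=(-6,2,W); sL=120/293, sR=120/293; mL=240/293, mR=60/293; mL+mR=300/293 → advance +1; mR−mL=-180/293 → turn -1·90°
n=1: pose=(-7,2,N); sL=60/181, sR=60/113; mL=17640/20453, mR=1350/20453; mL+mR=18990/20453 → advance +1; mR−mL=-90/113 → turn -1·90°
n=2: pose=(-7,3,E); sL=24/53, sR=120/257; mL=12528/13621, mR=2988/13621; mL+mR=15516/13621 → advance +1; mR−mL=-180/257 → turn -1·90°
n=3: pose=(-6,3,S); sL=30/49, sR=10/27; mL=1300/1323, mR=565/1323; mL+mR=1865/1323 → advance +1; mR−mL=-5/9 → turn -1·90°
n=4: pose=(-6,2,W); sL=120/293, sR=120/293; mL=240/293, mR=60/293; mL+mR=300/293 → advance +1; mR−mL=-180/293 → turn -1·90°
n=5: pose=(-7,2,N); sL=60/181, sR=60/113; mL=17640/20453, mR=1350/20453; mL+mR=18990/20453 → advance +1; mR−mL=-90/113 → turn -1·90°
n=6: pose=(-7,3,E); sL=24/53, sR=120/257; mL=12528/13621, mR=2988/13621; mL+mR=15516/13621 → advance +1; mR−mL=-180/257 → turn -1·90°

0 120/293 120/293 240/293 60/293 -6 2 W
1 60/181 60/113 17640/20453 1350/20453 -7 2 N
2 24/53 120/257 12528/13621 2988/13621 -7 3 E
3 30/49 10/27 1300/1323 565/1323 -6 3 S
4 120/293 120/293 240/293 60/293 -6 2 W
5 60/181 60/113 17640/20453 1350/20453 -7 2 N
6 24/53 120/257 12528/13621 2988/13621 -7 3 E
final -6 3 S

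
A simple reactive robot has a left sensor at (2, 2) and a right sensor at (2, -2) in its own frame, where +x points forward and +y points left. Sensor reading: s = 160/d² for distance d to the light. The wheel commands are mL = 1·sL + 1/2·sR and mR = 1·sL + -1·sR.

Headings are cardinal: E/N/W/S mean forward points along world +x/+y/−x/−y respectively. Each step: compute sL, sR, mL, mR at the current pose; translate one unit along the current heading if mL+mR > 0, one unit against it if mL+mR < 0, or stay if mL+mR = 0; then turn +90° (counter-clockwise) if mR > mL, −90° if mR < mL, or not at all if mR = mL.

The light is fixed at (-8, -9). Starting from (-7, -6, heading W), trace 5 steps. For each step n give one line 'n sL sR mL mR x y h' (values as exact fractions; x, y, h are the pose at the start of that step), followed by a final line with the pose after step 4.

n=0: pose=(-7,-6,W); sL=80, sR=80/13; mL=1080/13, mR=960/13; mL+mR=2040/13 → advance +1; mR−mL=-120/13 → turn -1·90°
n=1: pose=(-8,-6,N); sL=160/29, sR=160/29; mL=240/29, mR=0; mL+mR=240/29 → advance +1; mR−mL=-240/29 → turn -1·90°
n=2: pose=(-8,-5,E); sL=4, sR=20; mL=14, mR=-16; mL+mR=-2 → advance -1; mR−mL=-30 → turn -1·90°
n=3: pose=(-9,-5,S); sL=32, sR=160/13; mL=496/13, mR=256/13; mL+mR=752/13 → advance +1; mR−mL=-240/13 → turn -1·90°
n=4: pose=(-9,-6,W); sL=16, sR=80/17; mL=312/17, mR=192/17; mL+mR=504/17 → advance +1; mR−mL=-120/17 → turn -1·90°

0 80 80/13 1080/13 960/13 -7 -6 W
1 160/29 160/29 240/29 0 -8 -6 N
2 4 20 14 -16 -8 -5 E
3 32 160/13 496/13 256/13 -9 -5 S
4 16 80/17 312/17 192/17 -9 -6 W
final -10 -6 N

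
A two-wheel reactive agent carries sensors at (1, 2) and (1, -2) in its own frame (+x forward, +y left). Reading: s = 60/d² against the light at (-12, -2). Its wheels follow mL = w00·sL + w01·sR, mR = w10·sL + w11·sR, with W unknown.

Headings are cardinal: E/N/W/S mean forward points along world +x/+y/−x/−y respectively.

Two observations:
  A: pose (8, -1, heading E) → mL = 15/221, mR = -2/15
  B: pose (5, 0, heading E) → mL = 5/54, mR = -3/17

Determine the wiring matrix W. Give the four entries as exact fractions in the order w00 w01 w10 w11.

0 1/2 -1 0

obs A: pose=(8,-1,E) → sL=2/15, sR=30/221, mL=15/221, mR=-2/15
obs B: pose=(5,0,E) → sL=3/17, sR=5/27, mL=5/54, mR=-3/17
sensor matrix S = [[2/15, 30/221], [3/17, 5/27]]; det S = 224/304317
solve [mL_A; mL_B] = S·[w00; w01] and [mR_A; mR_B] = S·[w10; w11]:
  w00 = 0, w01 = 1/2, w10 = -1, w11 = 0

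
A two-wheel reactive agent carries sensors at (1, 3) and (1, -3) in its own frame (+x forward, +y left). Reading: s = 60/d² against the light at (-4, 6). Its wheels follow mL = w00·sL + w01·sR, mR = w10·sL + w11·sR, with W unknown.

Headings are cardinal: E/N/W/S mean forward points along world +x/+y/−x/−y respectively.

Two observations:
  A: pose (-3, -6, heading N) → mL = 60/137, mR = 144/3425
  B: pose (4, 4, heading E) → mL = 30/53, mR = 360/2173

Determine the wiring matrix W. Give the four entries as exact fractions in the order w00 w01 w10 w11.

obs A: pose=(-3,-6,N) → sL=12/25, sR=60/137, mL=60/137, mR=144/3425
obs B: pose=(4,4,E) → sL=30/41, sR=30/53, mL=30/53, mR=360/2173
sensor matrix S = [[12/25, 60/137], [30/41, 30/53]]; det S = -72576/1488505
solve [mL_A; mL_B] = S·[w00; w01] and [mR_A; mR_B] = S·[w10; w11]:
  w00 = 0, w01 = 1, w10 = 1, w11 = -1

0 1 1 -1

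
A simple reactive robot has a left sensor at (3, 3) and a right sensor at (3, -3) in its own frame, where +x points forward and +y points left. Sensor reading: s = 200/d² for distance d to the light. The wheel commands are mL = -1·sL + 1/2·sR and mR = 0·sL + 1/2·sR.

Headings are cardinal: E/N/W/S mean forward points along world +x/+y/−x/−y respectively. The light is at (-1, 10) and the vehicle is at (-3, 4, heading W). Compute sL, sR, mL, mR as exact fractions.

100/53 100/17 950/901 50/17

left sensor world pos  = (-6, 1); dL² = 106
right sensor world pos = (-6, 7); dR² = 34
sL = 200/106 = 100/53
sR = 200/34 = 100/17
mL = -1·sL + 1/2·sR = 950/901
mR = 0·sL + 1/2·sR = 50/17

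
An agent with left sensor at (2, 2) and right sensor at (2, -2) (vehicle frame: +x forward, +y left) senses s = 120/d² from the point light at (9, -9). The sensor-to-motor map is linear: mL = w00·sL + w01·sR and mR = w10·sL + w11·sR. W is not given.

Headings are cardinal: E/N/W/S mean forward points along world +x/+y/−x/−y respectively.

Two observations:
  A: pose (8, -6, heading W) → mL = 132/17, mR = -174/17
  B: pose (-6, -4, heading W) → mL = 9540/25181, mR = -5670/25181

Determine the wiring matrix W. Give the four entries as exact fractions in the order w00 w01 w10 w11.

1/2 1/2 -1 1/2

obs A: pose=(8,-6,W) → sL=12, sR=60/17, mL=132/17, mR=-174/17
obs B: pose=(-6,-4,W) → sL=60/149, sR=60/169, mL=9540/25181, mR=-5670/25181
sensor matrix S = [[12, 60/17], [60/149, 60/169]]; det S = 1215360/428077
solve [mL_A; mL_B] = S·[w00; w01] and [mR_A; mR_B] = S·[w10; w11]:
  w00 = 1/2, w01 = 1/2, w10 = -1, w11 = 1/2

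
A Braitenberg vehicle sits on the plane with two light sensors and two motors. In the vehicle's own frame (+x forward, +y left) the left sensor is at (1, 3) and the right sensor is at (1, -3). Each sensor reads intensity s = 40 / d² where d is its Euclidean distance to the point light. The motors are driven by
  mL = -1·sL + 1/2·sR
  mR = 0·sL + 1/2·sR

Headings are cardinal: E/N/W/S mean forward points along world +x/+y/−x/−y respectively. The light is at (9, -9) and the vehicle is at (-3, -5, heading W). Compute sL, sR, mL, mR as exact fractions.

left sensor world pos  = (-4, -8); dL² = 170
right sensor world pos = (-4, -2); dR² = 218
sL = 40/170 = 4/17
sR = 40/218 = 20/109
mL = -1·sL + 1/2·sR = -266/1853
mR = 0·sL + 1/2·sR = 10/109

4/17 20/109 -266/1853 10/109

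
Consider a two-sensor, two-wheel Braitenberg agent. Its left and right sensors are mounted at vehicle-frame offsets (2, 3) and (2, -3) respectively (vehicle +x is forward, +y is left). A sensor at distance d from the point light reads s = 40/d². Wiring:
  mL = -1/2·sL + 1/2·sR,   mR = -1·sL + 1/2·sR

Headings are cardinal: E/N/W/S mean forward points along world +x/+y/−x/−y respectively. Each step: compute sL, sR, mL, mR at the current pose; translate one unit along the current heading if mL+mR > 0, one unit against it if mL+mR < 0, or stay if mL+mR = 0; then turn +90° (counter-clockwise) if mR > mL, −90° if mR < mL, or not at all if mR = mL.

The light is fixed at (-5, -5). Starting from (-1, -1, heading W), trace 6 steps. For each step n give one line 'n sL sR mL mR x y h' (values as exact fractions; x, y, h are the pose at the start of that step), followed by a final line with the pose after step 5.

n=0: pose=(-1,-1,W); sL=8, sR=40/53; mL=-192/53, mR=-404/53; mL+mR=-596/53 → advance -1; mR−mL=-4 → turn -1·90°
n=1: pose=(0,-1,N); sL=1, sR=2/5; mL=-3/10, mR=-4/5; mL+mR=-11/10 → advance -1; mR−mL=-1/2 → turn -1·90°
n=2: pose=(0,-2,E); sL=8/17, sR=40/49; mL=144/833, mR=-52/833; mL+mR=92/833 → advance +1; mR−mL=-4/17 → turn -1·90°
n=3: pose=(1,-2,S); sL=20/41, sR=4; mL=72/41, mR=62/41; mL+mR=134/41 → advance +1; mR−mL=-10/41 → turn -1·90°
n=4: pose=(1,-3,W); sL=40/17, sR=40/41; mL=-480/697, mR=-1300/697; mL+mR=-1780/697 → advance -1; mR−mL=-20/17 → turn -1·90°
n=5: pose=(2,-3,N); sL=5/4, sR=10/29; mL=-105/232, mR=-125/116; mL+mR=-355/232 → advance -1; mR−mL=-5/8 → turn -1·90°

0 8 40/53 -192/53 -404/53 -1 -1 W
1 1 2/5 -3/10 -4/5 0 -1 N
2 8/17 40/49 144/833 -52/833 0 -2 E
3 20/41 4 72/41 62/41 1 -2 S
4 40/17 40/41 -480/697 -1300/697 1 -3 W
5 5/4 10/29 -105/232 -125/116 2 -3 N
final 2 -4 E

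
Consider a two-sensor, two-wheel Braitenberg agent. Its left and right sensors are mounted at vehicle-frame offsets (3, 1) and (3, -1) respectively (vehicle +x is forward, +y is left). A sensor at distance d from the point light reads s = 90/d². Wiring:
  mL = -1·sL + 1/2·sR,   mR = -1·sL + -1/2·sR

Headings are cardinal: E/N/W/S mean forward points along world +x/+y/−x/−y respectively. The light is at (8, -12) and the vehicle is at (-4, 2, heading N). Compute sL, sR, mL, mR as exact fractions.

left sensor world pos  = (-5, 5); dL² = 458
right sensor world pos = (-3, 5); dR² = 410
sL = 90/458 = 45/229
sR = 90/410 = 9/41
mL = -1·sL + 1/2·sR = -1629/18778
mR = -1·sL + -1/2·sR = -5751/18778

45/229 9/41 -1629/18778 -5751/18778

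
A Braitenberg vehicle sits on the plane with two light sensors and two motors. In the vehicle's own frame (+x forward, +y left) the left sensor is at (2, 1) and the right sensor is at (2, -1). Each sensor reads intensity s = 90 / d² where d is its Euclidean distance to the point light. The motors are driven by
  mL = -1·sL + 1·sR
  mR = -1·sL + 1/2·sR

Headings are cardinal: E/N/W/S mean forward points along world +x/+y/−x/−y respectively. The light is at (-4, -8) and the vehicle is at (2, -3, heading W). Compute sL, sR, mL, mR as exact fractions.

45/16 45/26 -225/208 -405/208

left sensor world pos  = (0, -4); dL² = 32
right sensor world pos = (0, -2); dR² = 52
sL = 90/32 = 45/16
sR = 90/52 = 45/26
mL = -1·sL + 1·sR = -225/208
mR = -1·sL + 1/2·sR = -405/208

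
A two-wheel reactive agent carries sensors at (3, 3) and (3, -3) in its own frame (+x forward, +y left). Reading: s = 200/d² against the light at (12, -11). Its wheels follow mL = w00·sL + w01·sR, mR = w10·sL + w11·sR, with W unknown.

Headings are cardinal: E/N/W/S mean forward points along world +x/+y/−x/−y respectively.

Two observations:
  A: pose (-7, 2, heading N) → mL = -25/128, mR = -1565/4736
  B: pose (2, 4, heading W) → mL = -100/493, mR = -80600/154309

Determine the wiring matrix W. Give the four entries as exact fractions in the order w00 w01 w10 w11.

obs A: pose=(-7,2,N) → sL=10/37, sR=25/64, mL=-25/128, mR=-1565/4736
obs B: pose=(2,4,W) → sL=200/313, sR=200/493, mL=-100/493, mR=-80600/154309
sensor matrix S = [[10/37, 25/64], [200/313, 200/493]]; det S = -6392625/45675464
solve [mL_A; mL_B] = S·[w00; w01] and [mR_A; mR_B] = S·[w10; w11]:
  w00 = 0, w01 = -1/2, w10 = -1/2, w11 = -1/2

0 -1/2 -1/2 -1/2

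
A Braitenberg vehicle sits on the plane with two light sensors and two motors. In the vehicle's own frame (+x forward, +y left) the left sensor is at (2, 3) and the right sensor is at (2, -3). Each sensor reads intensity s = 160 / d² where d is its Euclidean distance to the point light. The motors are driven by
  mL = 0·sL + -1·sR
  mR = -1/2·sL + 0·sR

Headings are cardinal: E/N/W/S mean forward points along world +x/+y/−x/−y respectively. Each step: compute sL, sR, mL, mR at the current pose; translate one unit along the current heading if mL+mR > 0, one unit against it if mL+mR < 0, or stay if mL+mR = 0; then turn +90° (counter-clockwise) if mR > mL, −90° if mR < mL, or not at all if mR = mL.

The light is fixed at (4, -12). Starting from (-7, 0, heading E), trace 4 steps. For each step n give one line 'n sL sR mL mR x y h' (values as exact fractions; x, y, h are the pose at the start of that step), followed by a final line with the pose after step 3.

0 80/153 80/81 -80/81 -40/153 -7 0 E
1 160/421 160/277 -160/277 -80/421 -8 0 N
2 8/13 20/49 -20/49 -4/13 -8 -1 W
3 32/29 160/277 -160/277 -16/29 -7 -1 S
final -7 0 E

n=0: pose=(-7,0,E); sL=80/153, sR=80/81; mL=-80/81, mR=-40/153; mL+mR=-1720/1377 → advance -1; mR−mL=1000/1377 → turn +1·90°
n=1: pose=(-8,0,N); sL=160/421, sR=160/277; mL=-160/277, mR=-80/421; mL+mR=-89520/116617 → advance -1; mR−mL=45200/116617 → turn +1·90°
n=2: pose=(-8,-1,W); sL=8/13, sR=20/49; mL=-20/49, mR=-4/13; mL+mR=-456/637 → advance -1; mR−mL=64/637 → turn +1·90°
n=3: pose=(-7,-1,S); sL=32/29, sR=160/277; mL=-160/277, mR=-16/29; mL+mR=-9072/8033 → advance -1; mR−mL=208/8033 → turn +1·90°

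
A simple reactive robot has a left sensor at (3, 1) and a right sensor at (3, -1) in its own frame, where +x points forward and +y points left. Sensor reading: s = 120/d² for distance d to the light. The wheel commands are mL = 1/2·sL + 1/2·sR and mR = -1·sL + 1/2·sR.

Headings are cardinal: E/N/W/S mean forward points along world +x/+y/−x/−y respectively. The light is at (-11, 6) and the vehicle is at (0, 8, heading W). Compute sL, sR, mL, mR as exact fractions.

24/13 120/73 1656/949 -972/949

left sensor world pos  = (-3, 7); dL² = 65
right sensor world pos = (-3, 9); dR² = 73
sL = 120/65 = 24/13
sR = 120/73 = 120/73
mL = 1/2·sL + 1/2·sR = 1656/949
mR = -1·sL + 1/2·sR = -972/949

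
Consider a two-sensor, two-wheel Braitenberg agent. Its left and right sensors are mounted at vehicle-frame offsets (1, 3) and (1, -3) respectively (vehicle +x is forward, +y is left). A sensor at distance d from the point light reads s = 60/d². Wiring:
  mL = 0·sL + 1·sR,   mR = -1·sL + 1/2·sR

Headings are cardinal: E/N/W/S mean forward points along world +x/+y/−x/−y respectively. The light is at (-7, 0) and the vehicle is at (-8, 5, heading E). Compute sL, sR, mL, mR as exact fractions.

left sensor world pos  = (-7, 8); dL² = 64
right sensor world pos = (-7, 2); dR² = 4
sL = 60/64 = 15/16
sR = 60/4 = 15
mL = 0·sL + 1·sR = 15
mR = -1·sL + 1/2·sR = 105/16

15/16 15 15 105/16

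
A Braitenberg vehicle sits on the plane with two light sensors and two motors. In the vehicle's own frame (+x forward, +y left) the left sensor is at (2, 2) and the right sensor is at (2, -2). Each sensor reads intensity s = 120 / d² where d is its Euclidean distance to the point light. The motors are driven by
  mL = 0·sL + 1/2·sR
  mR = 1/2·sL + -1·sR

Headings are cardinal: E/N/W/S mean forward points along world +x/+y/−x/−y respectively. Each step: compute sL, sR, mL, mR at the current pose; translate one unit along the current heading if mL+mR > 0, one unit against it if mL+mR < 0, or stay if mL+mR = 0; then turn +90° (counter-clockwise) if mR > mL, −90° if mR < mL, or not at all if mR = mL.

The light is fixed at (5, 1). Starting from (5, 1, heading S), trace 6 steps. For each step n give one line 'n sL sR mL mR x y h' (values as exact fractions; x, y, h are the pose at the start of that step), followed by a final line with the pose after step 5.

0 15 15 15/2 -15/2 5 1 S
1 15 15 15/2 -15/2 5 1 W
2 15 15 15/2 -15/2 5 1 N
3 15 15 15/2 -15/2 5 1 E
4 15 15 15/2 -15/2 5 1 S
5 15 15 15/2 -15/2 5 1 W
final 5 1 N

n=0: pose=(5,1,S); sL=15, sR=15; mL=15/2, mR=-15/2; mL+mR=0 → advance +0; mR−mL=-15 → turn -1·90°
n=1: pose=(5,1,W); sL=15, sR=15; mL=15/2, mR=-15/2; mL+mR=0 → advance +0; mR−mL=-15 → turn -1·90°
n=2: pose=(5,1,N); sL=15, sR=15; mL=15/2, mR=-15/2; mL+mR=0 → advance +0; mR−mL=-15 → turn -1·90°
n=3: pose=(5,1,E); sL=15, sR=15; mL=15/2, mR=-15/2; mL+mR=0 → advance +0; mR−mL=-15 → turn -1·90°
n=4: pose=(5,1,S); sL=15, sR=15; mL=15/2, mR=-15/2; mL+mR=0 → advance +0; mR−mL=-15 → turn -1·90°
n=5: pose=(5,1,W); sL=15, sR=15; mL=15/2, mR=-15/2; mL+mR=0 → advance +0; mR−mL=-15 → turn -1·90°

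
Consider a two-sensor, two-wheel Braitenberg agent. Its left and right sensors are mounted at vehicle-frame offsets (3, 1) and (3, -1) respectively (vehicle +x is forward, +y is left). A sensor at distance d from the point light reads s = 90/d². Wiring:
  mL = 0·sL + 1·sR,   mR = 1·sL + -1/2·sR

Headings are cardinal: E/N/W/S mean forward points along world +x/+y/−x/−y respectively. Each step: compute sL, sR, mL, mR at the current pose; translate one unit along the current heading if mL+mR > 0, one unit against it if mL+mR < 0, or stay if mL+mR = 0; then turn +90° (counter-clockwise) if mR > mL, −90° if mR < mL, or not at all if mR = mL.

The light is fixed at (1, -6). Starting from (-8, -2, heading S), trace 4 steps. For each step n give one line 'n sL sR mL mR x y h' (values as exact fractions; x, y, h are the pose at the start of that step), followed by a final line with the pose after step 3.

n=0: pose=(-8,-2,S); sL=18/13, sR=90/101; mL=90/101, mR=1233/1313; mL+mR=2403/1313 → advance +1; mR−mL=63/1313 → turn +1·90°
n=1: pose=(-8,-3,E); sL=45/26, sR=9/4; mL=9/4, mR=63/104; mL+mR=297/104 → advance +1; mR−mL=-171/104 → turn -1·90°
n=2: pose=(-7,-3,S); sL=90/49, sR=10/9; mL=10/9, mR=565/441; mL+mR=1055/441 → advance +1; mR−mL=25/147 → turn +1·90°
n=3: pose=(-7,-4,E); sL=45/17, sR=45/13; mL=45/13, mR=405/442; mL+mR=1935/442 → advance +1; mR−mL=-1125/442 → turn -1·90°

0 18/13 90/101 90/101 1233/1313 -8 -2 S
1 45/26 9/4 9/4 63/104 -8 -3 E
2 90/49 10/9 10/9 565/441 -7 -3 S
3 45/17 45/13 45/13 405/442 -7 -4 E
final -6 -4 S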